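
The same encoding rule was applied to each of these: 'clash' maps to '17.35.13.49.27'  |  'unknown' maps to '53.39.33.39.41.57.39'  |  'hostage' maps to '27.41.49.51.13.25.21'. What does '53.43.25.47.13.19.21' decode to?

The formula is n = 2×(alphabet index, a=1) + 11.
Reversing it on 53.43.25.47.13.19.21: 53→(53−11)÷2=21=u, 43→(43−11)÷2=16=p, 25→(25−11)÷2=7=g, 47→(47−11)÷2=18=r, 13→(13−11)÷2=1=a, 19→(19−11)÷2=4=d, 21→(21−11)÷2=5=e.

upgrade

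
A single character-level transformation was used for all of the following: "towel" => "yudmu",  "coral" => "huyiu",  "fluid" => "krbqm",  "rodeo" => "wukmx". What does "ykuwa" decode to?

tenor

In towel: t→y is +5, o→u is +6, w→d is +7, e→m is +8 — the shift increases by 1 each position. Each letter shifts forward by (position + 5), i.e. 5, 6, 7, … — the shift grows by one for each successive letter.
Decoding ykuwa: y−5=t, k−6=e, u−7=n, w−8=o, a−9=r.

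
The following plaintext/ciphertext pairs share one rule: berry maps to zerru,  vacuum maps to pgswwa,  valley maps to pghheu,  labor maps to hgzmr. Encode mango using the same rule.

b(1)→z(25) and e(4)→e(4) fit y≡19x+6 (mod 26); the inverse of 19 mod 26 is 11. Treating letters as 0–25, the rule is x ↦ 19x + 6 (mod 26).
On mango: m(12)→19·12+6≡0=a; a(0)→19·0+6≡6=g; n(13)→19·13+6≡19=t; g(6)→19·6+6≡16=q; o(14)→19·14+6≡12=m (all mod 26).

agtqm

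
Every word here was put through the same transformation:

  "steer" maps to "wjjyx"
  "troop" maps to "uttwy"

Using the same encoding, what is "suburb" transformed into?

The output letters match the input read backwards, each shifted +5: steer reversed is reets. The word is reversed, then every letter is shifted forward by 5.
For suburb: reverse → brubus; then shift: b+5=g, r+5=w, u+5=z, b+5=g, u+5=z, s+5=x.

gwzgzx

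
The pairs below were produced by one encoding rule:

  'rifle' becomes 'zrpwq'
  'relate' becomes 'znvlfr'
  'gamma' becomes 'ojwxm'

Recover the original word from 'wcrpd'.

In rifle: r→z is +8, i→r is +9, f→p is +10, l→w is +11 — the shift increases by 1 each position. Each letter shifts forward by (position + 8), i.e. 8, 9, 10, … — the shift grows by one for each successive letter.
Decoding wcrpd: w−8=o, c−9=t, r−10=h, p−11=e, d−12=r.

other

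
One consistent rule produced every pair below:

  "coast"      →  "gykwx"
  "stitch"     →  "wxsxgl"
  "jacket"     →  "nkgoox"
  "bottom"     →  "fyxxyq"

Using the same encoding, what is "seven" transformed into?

The rule splits by letter class: vowels +10, consonants +4.
On seven: s(cons)+4=w, e(vowel)+10=o, v(cons)+4=z, e(vowel)+10=o, n(cons)+4=r.

wozor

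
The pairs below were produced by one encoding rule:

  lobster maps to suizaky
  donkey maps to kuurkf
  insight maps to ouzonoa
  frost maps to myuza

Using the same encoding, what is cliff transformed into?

The shift depends on letter class: consonant l→s is +7, but vowel o→u is +6. The rule splits by letter class: vowels +6, consonants +7.
On cliff: c(cons)+7=j, l(cons)+7=s, i(vowel)+6=o, f(cons)+7=m, f(cons)+7=m.

jsomm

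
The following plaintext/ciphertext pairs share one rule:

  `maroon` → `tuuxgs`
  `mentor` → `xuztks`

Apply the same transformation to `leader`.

xkjgkr

The output letters match the input read backwards, each shifted +6: maroon reversed is nooram. The word is reversed, then every letter is shifted forward by 6.
Applying it to leader: reverse → redael; then shift: r+6=x, e+6=k, d+6=j, a+6=g, e+6=k, l+6=r.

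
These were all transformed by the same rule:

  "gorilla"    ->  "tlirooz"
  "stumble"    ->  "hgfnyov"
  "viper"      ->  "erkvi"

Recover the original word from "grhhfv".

Letters are reflected about the middle of the alphabet (position → 25−position): Atbash.
Reversing it on grhhfv: g↔t, r↔i, h↔s, h↔s, f↔u, v↔e.

tissue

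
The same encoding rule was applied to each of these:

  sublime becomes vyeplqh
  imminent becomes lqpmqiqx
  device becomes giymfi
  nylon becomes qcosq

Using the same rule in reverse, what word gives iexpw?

Shifts by position in sublime: pos 0: s→v (+3), pos 1: u→y (+4), pos 2: b→e (+3), pos 3: l→p (+4) — repeating every 2. The shifts repeat in a cycle of length 2: positions 0,1,… shift by +3, +4, then the pattern repeats.
Undoing it on iexpw: i−3=f, e−4=a, x−3=u, p−4=l, w−3=t.

fault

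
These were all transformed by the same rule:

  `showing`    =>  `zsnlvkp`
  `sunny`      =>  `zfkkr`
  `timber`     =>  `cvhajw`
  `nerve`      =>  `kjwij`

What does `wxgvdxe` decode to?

This is an affine cipher: with a=0,…,z=25, each position x becomes (3x+23) mod 26.
Decoding wxgvdxe: w(22)→9·(22−23)≡17=r; x(23)→9·(23−23)≡0=a; g(6)→9·(6−23)≡3=d; v(21)→9·(21−23)≡8=i; d(3)→9·(3−23)≡2=c; x(23)→9·(23−23)≡0=a; e(4)→9·(4−23)≡11=l (all mod 26).

radical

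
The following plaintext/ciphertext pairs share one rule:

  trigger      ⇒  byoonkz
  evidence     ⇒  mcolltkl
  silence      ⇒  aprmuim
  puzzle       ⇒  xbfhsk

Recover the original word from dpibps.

victim

The shifts repeat in a cycle of length 3: positions 0,1,… shift by +8, +7, +6, then the pattern repeats.
Decoding dpibps: d−8=v, p−7=i, i−6=c, b−8=t, p−7=i, s−6=m.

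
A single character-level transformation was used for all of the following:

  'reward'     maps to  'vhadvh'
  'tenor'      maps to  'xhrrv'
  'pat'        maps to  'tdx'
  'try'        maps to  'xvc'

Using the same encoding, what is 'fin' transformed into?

The shift depends on letter class: consonant r→v is +4, but vowel e→h is +3. The rule splits by letter class: vowels +3, consonants +4.
Applying it to fin: f(cons)+4=j, i(vowel)+3=l, n(cons)+4=r.

jlr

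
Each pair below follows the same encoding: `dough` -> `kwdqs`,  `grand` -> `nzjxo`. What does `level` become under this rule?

smeow

Each letter shifts forward by (position + 7), i.e. 7, 8, 9, … — the shift grows by one for each successive letter.
For level: l+7=s, e+8=m, v+9=e, e+10=o, l+11=w.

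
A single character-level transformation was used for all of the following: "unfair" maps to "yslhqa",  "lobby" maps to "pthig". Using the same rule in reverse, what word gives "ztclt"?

vowel

In unfair: u→y is +4, n→s is +5, f→l is +6, a→h is +7 — the shift increases by 1 each position. The shift increases by 1 at each position, starting from +4: 4, 5, 6, ….
Reversing it on ztclt: z−4=v, t−5=o, c−6=w, l−7=e, t−8=l.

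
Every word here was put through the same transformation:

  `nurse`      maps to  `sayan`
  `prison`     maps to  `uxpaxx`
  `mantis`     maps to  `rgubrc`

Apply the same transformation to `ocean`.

tiliw

In nurse: n→s is +5, u→a is +6, r→y is +7, s→a is +8 — the shift increases by 1 each position. Each letter shifts forward by (position + 5), i.e. 5, 6, 7, … — the shift grows by one for each successive letter.
For ocean: o+5=t, c+6=i, e+7=l, a+8=i, n+9=w.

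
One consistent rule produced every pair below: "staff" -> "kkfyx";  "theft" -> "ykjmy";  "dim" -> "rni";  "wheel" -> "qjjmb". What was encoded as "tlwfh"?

The output letters match the input read backwards, each shifted +5: staff reversed is ffats. Read the word backwards and shift each letter +5.
Undoing it on tlwfh: shift back: t−5=o, l−5=g, w−5=r, f−5=a, h−5=c → ograc; then reverse → cargo.

cargo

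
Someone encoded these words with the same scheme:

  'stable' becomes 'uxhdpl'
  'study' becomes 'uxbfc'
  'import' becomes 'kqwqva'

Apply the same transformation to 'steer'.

A repeating key of period 3 is used — shifts +2, +4, +7 over and over.
On steer: s+2=u, t+4=x, e+7=l, e+2=g, r+4=v.

uxlgv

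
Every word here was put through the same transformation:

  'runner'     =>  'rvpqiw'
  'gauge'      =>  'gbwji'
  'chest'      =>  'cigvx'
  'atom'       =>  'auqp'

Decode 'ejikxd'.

In runner: r→r is +0, u→v is +1, n→p is +2, n→q is +3 — the shift increases by 1 each position. Letter i (0-indexed) is shifted by i+0, so successive shifts are 0, 1, 2, ….
Reversing it on ejikxd: e−0=e, j−1=i, i−2=g, k−3=h, x−4=t, d−5=y.

eighty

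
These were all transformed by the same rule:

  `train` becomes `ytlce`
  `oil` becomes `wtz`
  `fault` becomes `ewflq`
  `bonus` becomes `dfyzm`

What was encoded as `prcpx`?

The output letters match the input read backwards, each shifted +11: train reversed is niart. Read the word backwards and shift each letter +11.
Decoding prcpx: shift back: p−11=e, r−11=g, c−11=r, p−11=e, x−11=m → egrem; then reverse → merge.

merge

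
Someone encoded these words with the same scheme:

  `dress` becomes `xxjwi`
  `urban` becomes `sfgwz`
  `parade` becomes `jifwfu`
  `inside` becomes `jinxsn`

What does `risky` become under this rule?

The word is reversed, then every letter is shifted forward by 5.
For risky: reverse → yksir; then shift: y+5=d, k+5=p, s+5=x, i+5=n, r+5=w.

dpxnw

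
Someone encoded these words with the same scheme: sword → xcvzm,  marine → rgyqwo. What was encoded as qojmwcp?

license

In sword: s→x is +5, w→c is +6, o→v is +7, r→z is +8 — the shift increases by 1 each position. Letter i (0-indexed) is shifted by i+5, so successive shifts are 5, 6, 7, ….
Decoding qojmwcp: q−5=l, o−6=i, j−7=c, m−8=e, w−9=n, c−10=s, p−11=e.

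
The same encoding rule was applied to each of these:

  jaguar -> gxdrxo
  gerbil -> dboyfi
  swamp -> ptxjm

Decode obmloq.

Compare letters: j→g is +23, a→x is +23, g→d is +23 — a constant shift. It's a constant shift of +23 (ROT23).
Reversing it on obmloq: o−23=r, b−23=e, m−23=p, l−23=o, o−23=r, q−23=t.

report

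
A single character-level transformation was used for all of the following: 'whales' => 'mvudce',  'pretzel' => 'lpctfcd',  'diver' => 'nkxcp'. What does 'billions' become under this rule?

jkddkwhe

w(22)→m(12) and h(7)→v(21) fit y≡15x+20 (mod 26); the inverse of 15 mod 26 is 7. This is an affine cipher: with a=0,…,z=25, each position x becomes (15x+20) mod 26.
For billions: b(1)→15·1+20≡9=j; i(8)→15·8+20≡10=k; l(11)→15·11+20≡3=d; l(11)→15·11+20≡3=d; i(8)→15·8+20≡10=k; o(14)→15·14+20≡22=w; n(13)→15·13+20≡7=h; s(18)→15·18+20≡4=e (all mod 26).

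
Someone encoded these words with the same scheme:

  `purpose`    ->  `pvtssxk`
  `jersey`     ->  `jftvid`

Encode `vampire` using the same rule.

In purpose: p→p is +0, u→v is +1, r→t is +2, p→s is +3 — the shift increases by 1 each position. Letter i (0-indexed) is shifted by i+0, so successive shifts are 0, 1, 2, ….
Applying it to vampire: v+0=v, a+1=b, m+2=o, p+3=s, i+4=m, r+5=w, e+6=k.

vbosmwk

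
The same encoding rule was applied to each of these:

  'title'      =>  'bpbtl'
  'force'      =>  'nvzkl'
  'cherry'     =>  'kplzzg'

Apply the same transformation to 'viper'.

The shift depends on letter class: consonant t→b is +8, but vowel i→p is +7. The rule splits by letter class: vowels +7, consonants +8.
On viper: v(cons)+8=d, i(vowel)+7=p, p(cons)+8=x, e(vowel)+7=l, r(cons)+8=z.

dpxlz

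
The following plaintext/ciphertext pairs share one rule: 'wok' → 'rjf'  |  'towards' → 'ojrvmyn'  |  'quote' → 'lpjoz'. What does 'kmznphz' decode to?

Compare letters: w→r is +21, o→j is +21, k→f is +21 — a constant shift. Each letter is shifted forward by 21 in the alphabet (a Caesar shift of +21).
Decoding kmznphz: k−21=p, m−21=r, z−21=e, n−21=s, p−21=u, h−21=m, z−21=e.

presume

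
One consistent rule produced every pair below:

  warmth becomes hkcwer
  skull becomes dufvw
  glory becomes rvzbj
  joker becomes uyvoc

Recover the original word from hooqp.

wedge

Shifts by position in warmth: pos 0: w→h (+11), pos 1: a→k (+10), pos 2: r→c (+11), pos 3: m→w (+10) — repeating every 2. The shifts repeat in a cycle of length 2: positions 0,1,… shift by +11, +10, then the pattern repeats.
Reversing it on hooqp: h−11=w, o−10=e, o−11=d, q−10=g, p−11=e.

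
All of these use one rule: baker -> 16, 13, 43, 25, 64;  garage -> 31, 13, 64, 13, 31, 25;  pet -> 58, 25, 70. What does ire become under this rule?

37, 64, 25

b(#2)→16 and a(#1)→13: differences scale by 3, so n = 3·pos + 10. Each letter becomes 3×(its alphabet position, a=1..z=26) + 10.
Applying it to ire: i=9→37, r=18→64, e=5→25.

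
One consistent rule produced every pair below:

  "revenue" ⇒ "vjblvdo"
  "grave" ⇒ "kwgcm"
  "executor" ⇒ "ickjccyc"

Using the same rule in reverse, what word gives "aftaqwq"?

Letter i (0-indexed) is shifted by i+4, so successive shifts are 4, 5, 6, ….
Decoding aftaqwq: a−4=w, f−5=a, t−6=n, a−7=t, q−8=i, w−9=n, q−10=g.

wanting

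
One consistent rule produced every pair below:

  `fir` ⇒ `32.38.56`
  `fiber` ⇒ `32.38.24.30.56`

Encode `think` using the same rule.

60.36.38.48.42

f(#6)→32 and i(#9)→38: differences scale by 2, so n = 2·pos + 20. Each letter becomes 2×(its alphabet position, a=1..z=26) + 20.
On think: t=20→60, h=8→36, i=9→38, n=14→48, k=11→42.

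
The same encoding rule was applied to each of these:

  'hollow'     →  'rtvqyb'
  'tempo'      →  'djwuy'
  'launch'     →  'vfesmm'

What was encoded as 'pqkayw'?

Shifts by position in hollow: pos 0: h→r (+10), pos 1: o→t (+5), pos 2: l→v (+10), pos 3: l→q (+5) — repeating every 2. The shifts repeat in a cycle of length 2: positions 0,1,… shift by +10, +5, then the pattern repeats.
Decoding pqkayw: p−10=f, q−5=l, k−10=a, a−5=v, y−10=o, w−5=r.

flavor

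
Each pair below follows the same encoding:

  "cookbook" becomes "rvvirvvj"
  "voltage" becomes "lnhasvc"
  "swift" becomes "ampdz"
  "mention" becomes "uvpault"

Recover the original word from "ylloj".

The output letters match the input read backwards, each shifted +7: cookbook reversed is koobkooc. The word is reversed, then every letter is shifted forward by 7.
Decoding ylloj: shift back: y−7=r, l−7=e, l−7=e, o−7=h, j−7=c → reehc; then reverse → cheer.

cheer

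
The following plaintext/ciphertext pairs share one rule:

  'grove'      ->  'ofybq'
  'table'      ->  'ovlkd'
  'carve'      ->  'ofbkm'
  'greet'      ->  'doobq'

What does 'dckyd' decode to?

toast

The output letters match the input read backwards, each shifted +10: grove reversed is evorg. Read the word backwards and shift each letter +10.
Decoding dckyd: shift back: d−10=t, c−10=s, k−10=a, y−10=o, d−10=t → tsaot; then reverse → toast.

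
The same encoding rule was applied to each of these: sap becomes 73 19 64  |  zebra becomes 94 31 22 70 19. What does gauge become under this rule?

s(#19)→73 and a(#1)→19: differences scale by 3, so n = 3·pos + 16. Each letter becomes 3×(its alphabet position, a=1..z=26) + 16.
On gauge: g=7→37, a=1→19, u=21→79, g=7→37, e=5→31.

37 19 79 37 31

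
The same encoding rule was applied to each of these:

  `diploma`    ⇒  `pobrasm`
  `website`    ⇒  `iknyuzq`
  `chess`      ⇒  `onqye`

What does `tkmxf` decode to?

Shifts by position in diploma: pos 0: d→p (+12), pos 1: i→o (+6), pos 2: p→b (+12), pos 3: l→r (+6) — repeating every 2. The shifts repeat in a cycle of length 2: positions 0,1,… shift by +12, +6, then the pattern repeats.
Decoding tkmxf: t−12=h, k−6=e, m−12=a, x−6=r, f−12=t.

heart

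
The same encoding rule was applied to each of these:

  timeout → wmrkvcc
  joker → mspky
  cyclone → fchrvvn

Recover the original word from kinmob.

Each letter shifts forward by (position + 3), i.e. 3, 4, 5, … — the shift grows by one for each successive letter.
Undoing it on kinmob: k−3=h, i−4=e, n−5=i, m−6=g, o−7=h, b−8=t.

height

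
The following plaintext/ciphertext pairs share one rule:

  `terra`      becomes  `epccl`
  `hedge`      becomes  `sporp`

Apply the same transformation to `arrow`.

Compare letters: t→e is +11, e→p is +11, r→c is +11 — a constant shift. It's a constant shift of +11 (ROT11).
On arrow: a+11=l, r+11=c, r+11=c, o+11=z, w+11=h.

lcczh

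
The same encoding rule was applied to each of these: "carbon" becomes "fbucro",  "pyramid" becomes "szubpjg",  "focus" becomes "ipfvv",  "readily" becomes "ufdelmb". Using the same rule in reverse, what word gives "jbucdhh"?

garbage

It's a Vigenère-style cipher with numeric key [3,1]: position i shifts by key[i mod 2].
Reversing it on jbucdhh: j−3=g, b−1=a, u−3=r, c−1=b, d−3=a, h−1=g, h−3=e.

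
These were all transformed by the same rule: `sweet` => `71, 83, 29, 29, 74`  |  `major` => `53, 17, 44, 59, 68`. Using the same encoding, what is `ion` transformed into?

41, 59, 56

s(#19)→71 and w(#23)→83: differences scale by 3, so n = 3·pos + 14. Each letter becomes 3×(its alphabet position, a=1..z=26) + 14.
For ion: i=9→41, o=15→59, n=14→56.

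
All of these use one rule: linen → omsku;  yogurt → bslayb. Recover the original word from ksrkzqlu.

homesick

In linen: l→o is +3, i→m is +4, n→s is +5, e→k is +6 — the shift increases by 1 each position. Each letter shifts forward by (position + 3), i.e. 3, 4, 5, … — the shift grows by one for each successive letter.
Decoding ksrkzqlu: k−3=h, s−4=o, r−5=m, k−6=e, z−7=s, q−8=i, l−9=c, u−10=k.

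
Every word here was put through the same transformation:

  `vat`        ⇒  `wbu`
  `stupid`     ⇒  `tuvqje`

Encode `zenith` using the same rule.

Compare letters: v→w is +1, a→b is +1, t→u is +1 — a constant shift. This is a Caesar cipher with shift 1.
On zenith: z+1=a, e+1=f, n+1=o, i+1=j, t+1=u, h+1=i.

afojui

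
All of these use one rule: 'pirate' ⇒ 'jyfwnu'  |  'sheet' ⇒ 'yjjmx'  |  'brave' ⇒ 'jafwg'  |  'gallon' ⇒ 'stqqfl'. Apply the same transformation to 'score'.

jwthx

The word is reversed, then every letter is shifted forward by 5.
On score: reverse → erocs; then shift: e+5=j, r+5=w, o+5=t, c+5=h, s+5=x.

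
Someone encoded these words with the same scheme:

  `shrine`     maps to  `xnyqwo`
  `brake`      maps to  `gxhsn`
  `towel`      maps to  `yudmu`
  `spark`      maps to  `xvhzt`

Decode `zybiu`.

usual

In shrine: s→x is +5, h→n is +6, r→y is +7, i→q is +8 — the shift increases by 1 each position. The shift increases by 1 at each position, starting from +5: 5, 6, 7, ….
Reversing it on zybiu: z−5=u, y−6=s, b−7=u, i−8=a, u−9=l.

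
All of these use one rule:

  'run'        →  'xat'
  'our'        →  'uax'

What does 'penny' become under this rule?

vktte

Compare letters: r→x is +6, u→a is +6, n→t is +6 — a constant shift. It's a constant shift of +6 (ROT6).
Applying it to penny: p+6=v, e+6=k, n+6=t, n+6=t, y+6=e.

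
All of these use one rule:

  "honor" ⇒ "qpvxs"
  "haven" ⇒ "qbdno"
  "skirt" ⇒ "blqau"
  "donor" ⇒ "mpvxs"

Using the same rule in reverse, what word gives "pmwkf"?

Shifts by position in honor: pos 0: h→q (+9), pos 1: o→p (+1), pos 2: n→v (+8), pos 3: o→x (+9), pos 4: r→s (+1) — repeating every 3. The shifts repeat in a cycle of length 3: positions 0,1,… shift by +9, +1, +8, then the pattern repeats.
Undoing it on pmwkf: p−9=g, m−1=l, w−8=o, k−9=b, f−1=e.

globe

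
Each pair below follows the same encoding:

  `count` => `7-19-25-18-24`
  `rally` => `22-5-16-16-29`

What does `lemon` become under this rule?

c is letter #3 and maps to 7: an offset of 4. Letters become their 1-based position plus 4 (so a→5, b→6, …).
Applying it to lemon: l=12→16, e=5→9, m=13→17, o=15→19, n=14→18.

16-9-17-19-18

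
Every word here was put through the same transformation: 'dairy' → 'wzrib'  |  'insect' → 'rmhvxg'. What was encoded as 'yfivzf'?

Each pair mirrors across the alphabet (d↔w, a↔z, i↔r): positions sum to 25. This is the alphabet-reversal cipher (Atbash): a becomes z, b becomes y, etc.
Undoing it on yfivzf: y↔b, f↔u, i↔r, v↔e, z↔a, f↔u.

bureau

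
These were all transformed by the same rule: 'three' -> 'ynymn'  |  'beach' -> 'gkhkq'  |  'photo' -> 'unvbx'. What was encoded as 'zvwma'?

In three: t→y is +5, h→n is +6, r→y is +7, e→m is +8 — the shift increases by 1 each position. The shift increases by 1 at each position, starting from +5: 5, 6, 7, ….
Undoing it on zvwma: z−5=u, v−6=p, w−7=p, m−8=e, a−9=r.

upper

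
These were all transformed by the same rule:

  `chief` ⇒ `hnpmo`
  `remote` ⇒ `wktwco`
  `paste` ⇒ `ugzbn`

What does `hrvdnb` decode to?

clover

Letter i (0-indexed) is shifted by i+5, so successive shifts are 5, 6, 7, ….
Decoding hrvdnb: h−5=c, r−6=l, v−7=o, d−8=v, n−9=e, b−10=r.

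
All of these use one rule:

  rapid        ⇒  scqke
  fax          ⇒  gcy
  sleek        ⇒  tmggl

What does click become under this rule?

The shift depends on letter class: consonant r→s is +1, but vowel a→c is +2. The rule splits by letter class: vowels +2, consonants +1.
On click: c(cons)+1=d, l(cons)+1=m, i(vowel)+2=k, c(cons)+1=d, k(cons)+1=l.

dmkdl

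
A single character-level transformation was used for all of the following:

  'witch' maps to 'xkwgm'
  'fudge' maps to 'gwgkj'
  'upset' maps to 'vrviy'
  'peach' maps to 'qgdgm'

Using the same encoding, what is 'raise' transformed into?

sclwj

In witch: w→x is +1, i→k is +2, t→w is +3, c→g is +4 — the shift increases by 1 each position. Letter i (0-indexed) is shifted by i+1, so successive shifts are 1, 2, 3, ….
Applying it to raise: r+1=s, a+2=c, i+3=l, s+4=w, e+5=j.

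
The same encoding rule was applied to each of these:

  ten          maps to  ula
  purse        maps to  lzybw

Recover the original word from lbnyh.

argue

The output letters match the input read backwards, each shifted +7: ten reversed is net. Two steps: reverse the string, then apply a Caesar shift of +7.
Decoding lbnyh: shift back: l−7=e, b−7=u, n−7=g, y−7=r, h−7=a → eugra; then reverse → argue.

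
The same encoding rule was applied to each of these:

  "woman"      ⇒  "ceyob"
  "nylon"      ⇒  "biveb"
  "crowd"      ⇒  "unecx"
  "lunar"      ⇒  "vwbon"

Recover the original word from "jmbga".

Treating letters as 0–25, the rule is x ↦ 3x + 14 (mod 26).
Decoding jmbga: j(9)→9·(9−14)≡7=h; m(12)→9·(12−14)≡8=i; b(1)→9·(1−14)≡13=n; g(6)→9·(6−14)≡6=g; a(0)→9·(0−14)≡4=e (all mod 26).

hinge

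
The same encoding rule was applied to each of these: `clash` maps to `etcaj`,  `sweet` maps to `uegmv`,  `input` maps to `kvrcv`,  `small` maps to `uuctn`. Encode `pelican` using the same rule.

rmnqeip

A repeating key of period 2 is used — shifts +2, +8 over and over.
On pelican: p+2=r, e+8=m, l+2=n, i+8=q, c+2=e, a+8=i, n+2=p.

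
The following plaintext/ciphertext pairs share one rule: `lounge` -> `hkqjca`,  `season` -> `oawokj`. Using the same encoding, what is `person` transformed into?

Compare letters: l→h is +22, o→k is +22, u→q is +22 — a constant shift. It's a constant shift of +22 (ROT22).
On person: p+22=l, e+22=a, r+22=n, s+22=o, o+22=k, n+22=j.

lanokj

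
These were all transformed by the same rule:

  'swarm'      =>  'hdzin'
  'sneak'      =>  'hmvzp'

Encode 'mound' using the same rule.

nlfmw

Each pair mirrors across the alphabet (s↔h, w↔d, a↔z): positions sum to 25. This is the alphabet-reversal cipher (Atbash): a becomes z, b becomes y, etc.
On mound: m↔n, o↔l, u↔f, n↔m, d↔w.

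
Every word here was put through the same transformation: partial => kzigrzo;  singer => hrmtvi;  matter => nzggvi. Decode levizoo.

Each pair mirrors across the alphabet (p↔k, a↔z, r↔i): positions sum to 25. Letters are reflected about the middle of the alphabet (position → 25−position): Atbash.
Undoing it on levizoo: l↔o, e↔v, v↔e, i↔r, z↔a, o↔l, o↔l.

overall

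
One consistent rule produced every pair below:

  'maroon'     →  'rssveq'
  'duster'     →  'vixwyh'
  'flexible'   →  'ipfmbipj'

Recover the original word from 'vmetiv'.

repair

Two steps: reverse the string, then apply a Caesar shift of +4.
Decoding vmetiv: shift back: v−4=r, m−4=i, e−4=a, t−4=p, i−4=e, v−4=r → riaper; then reverse → repair.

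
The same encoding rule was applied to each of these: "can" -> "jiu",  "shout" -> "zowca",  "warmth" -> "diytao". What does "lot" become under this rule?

Vowels shift forward by 8 and consonants shift forward by 7.
For lot: l(cons)+7=s, o(vowel)+8=w, t(cons)+7=a.

swa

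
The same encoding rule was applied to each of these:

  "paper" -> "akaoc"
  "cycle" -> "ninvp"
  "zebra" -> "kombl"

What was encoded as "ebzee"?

A repeating key of period 2 is used — shifts +11, +10 over and over.
Undoing it on ebzee: e−11=t, b−10=r, z−11=o, e−10=u, e−11=t.

trout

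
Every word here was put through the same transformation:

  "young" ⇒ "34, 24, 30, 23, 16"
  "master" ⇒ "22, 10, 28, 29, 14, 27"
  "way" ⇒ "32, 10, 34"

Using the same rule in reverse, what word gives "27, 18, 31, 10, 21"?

rival

Letters become their 1-based position plus 9 (so a→10, b→11, …).
Undoing it on 27, 18, 31, 10, 21: 27→(27−9)÷1=18=r, 18→(18−9)÷1=9=i, 31→(31−9)÷1=22=v, 10→(10−9)÷1=1=a, 21→(21−9)÷1=12=l.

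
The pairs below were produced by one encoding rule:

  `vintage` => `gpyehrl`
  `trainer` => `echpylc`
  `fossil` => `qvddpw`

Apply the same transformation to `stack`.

dehnv

The shift depends on letter class: consonant v→g is +11, but vowel i→p is +7. Two shifts are in play — +7 for a/e/i/o/u, +11 for every other letter.
On stack: s(cons)+11=d, t(cons)+11=e, a(vowel)+7=h, c(cons)+11=n, k(cons)+11=v.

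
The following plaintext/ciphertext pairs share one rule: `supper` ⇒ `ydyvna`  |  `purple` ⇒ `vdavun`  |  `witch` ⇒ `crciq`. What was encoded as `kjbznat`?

Shifts by position in supper: pos 0: s→y (+6), pos 1: u→d (+9), pos 2: p→y (+9), pos 3: p→v (+6), pos 4: e→n (+9), pos 5: r→a (+9) — repeating every 3. A repeating key of period 3 is used — shifts +6, +9, +9 over and over.
Reversing it on kjbznat: k−6=e, j−9=a, b−9=s, z−6=t, n−9=e, a−9=r, t−6=n.

eastern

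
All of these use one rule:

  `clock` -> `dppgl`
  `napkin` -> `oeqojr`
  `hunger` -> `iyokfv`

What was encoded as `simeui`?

A repeating key of period 2 is used — shifts +1, +4 over and over.
Decoding simeui: s−1=r, i−4=e, m−1=l, e−4=a, u−1=t, i−4=e.

relate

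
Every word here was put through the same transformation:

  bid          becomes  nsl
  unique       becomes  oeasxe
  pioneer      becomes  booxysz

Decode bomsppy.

Two steps: reverse the string, then apply a Caesar shift of +10.
Undoing it on bomsppy: shift back: b−10=r, o−10=e, m−10=c, s−10=i, p−10=f, p−10=f, y−10=o → reciffo; then reverse → officer.

officer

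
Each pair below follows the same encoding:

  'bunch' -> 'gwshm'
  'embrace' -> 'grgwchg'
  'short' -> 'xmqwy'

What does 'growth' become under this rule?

The shift depends on letter class: consonant b→g is +5, but vowel u→w is +2. Vowels shift forward by 2 and consonants shift forward by 5.
Applying it to growth: g(cons)+5=l, r(cons)+5=w, o(vowel)+2=q, w(cons)+5=b, t(cons)+5=y, h(cons)+5=m.

lwqbym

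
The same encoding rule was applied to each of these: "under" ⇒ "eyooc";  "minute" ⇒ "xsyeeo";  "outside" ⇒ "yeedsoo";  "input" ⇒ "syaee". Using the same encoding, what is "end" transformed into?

oyo

The rule splits by letter class: vowels +10, consonants +11.
On end: e(vowel)+10=o, n(cons)+11=y, d(cons)+11=o.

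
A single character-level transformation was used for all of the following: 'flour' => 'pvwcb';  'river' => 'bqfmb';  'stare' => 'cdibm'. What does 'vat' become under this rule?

fid

The shift depends on letter class: consonant f→p is +10, but vowel o→w is +8. Vowels shift forward by 8 and consonants shift forward by 10.
On vat: v(cons)+10=f, a(vowel)+8=i, t(cons)+10=d.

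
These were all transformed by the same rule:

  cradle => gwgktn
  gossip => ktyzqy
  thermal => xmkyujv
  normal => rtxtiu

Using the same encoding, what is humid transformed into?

In cradle: c→g is +4, r→w is +5, a→g is +6, d→k is +7 — the shift increases by 1 each position. Each letter shifts forward by (position + 4), i.e. 4, 5, 6, … — the shift grows by one for each successive letter.
Applying it to humid: h+4=l, u+5=z, m+6=s, i+7=p, d+8=l.

lzspl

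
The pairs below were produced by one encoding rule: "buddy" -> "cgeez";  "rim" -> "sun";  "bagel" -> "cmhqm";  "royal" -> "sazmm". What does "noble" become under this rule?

The shift depends on letter class: consonant b→c is +1, but vowel u→g is +12. Two shifts are in play — +12 for a/e/i/o/u, +1 for every other letter.
On noble: n(cons)+1=o, o(vowel)+12=a, b(cons)+1=c, l(cons)+1=m, e(vowel)+12=q.

oacmq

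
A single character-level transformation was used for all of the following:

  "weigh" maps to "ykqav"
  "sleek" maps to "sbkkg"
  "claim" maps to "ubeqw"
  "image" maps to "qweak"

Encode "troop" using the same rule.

nxmmh

This is an affine cipher: with a=0,…,z=25, each position x becomes (21x+4) mod 26.
Applying it to troop: t(19)→21·19+4≡13=n; r(17)→21·17+4≡23=x; o(14)→21·14+4≡12=m; o(14)→21·14+4≡12=m; p(15)→21·15+4≡7=h (all mod 26).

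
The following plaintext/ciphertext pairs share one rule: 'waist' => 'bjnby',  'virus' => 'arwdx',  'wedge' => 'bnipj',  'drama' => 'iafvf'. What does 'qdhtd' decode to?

lucky

Shifts by position in waist: pos 0: w→b (+5), pos 1: a→j (+9), pos 2: i→n (+5), pos 3: s→b (+9) — repeating every 2. The shifts repeat in a cycle of length 2: positions 0,1,… shift by +5, +9, then the pattern repeats.
Decoding qdhtd: q−5=l, d−9=u, h−5=c, t−9=k, d−5=y.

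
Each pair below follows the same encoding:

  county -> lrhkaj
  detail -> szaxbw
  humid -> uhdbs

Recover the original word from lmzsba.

credit

c(2)→l(11) and o(14)→r(17) fit y≡7x+23 (mod 26); the inverse of 7 mod 26 is 15. This is an affine cipher: with a=0,…,z=25, each position x becomes (7x+23) mod 26.
Decoding lmzsba: l(11)→15·(11−23)≡2=c; m(12)→15·(12−23)≡17=r; z(25)→15·(25−23)≡4=e; s(18)→15·(18−23)≡3=d; b(1)→15·(1−23)≡8=i; a(0)→15·(0−23)≡19=t (all mod 26).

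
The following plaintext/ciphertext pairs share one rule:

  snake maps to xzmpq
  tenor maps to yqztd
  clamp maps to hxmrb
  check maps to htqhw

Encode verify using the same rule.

Shifts by position in snake: pos 0: s→x (+5), pos 1: n→z (+12), pos 2: a→m (+12), pos 3: k→p (+5), pos 4: e→q (+12) — repeating every 3. It's a Vigenère-style cipher with numeric key [5,12,12]: position i shifts by key[i mod 3].
On verify: v+5=a, e+12=q, r+12=d, i+5=n, f+12=r, y+12=k.

aqdnrk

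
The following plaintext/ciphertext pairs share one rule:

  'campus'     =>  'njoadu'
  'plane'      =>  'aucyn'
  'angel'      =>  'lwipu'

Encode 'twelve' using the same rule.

Shifts by position in campus: pos 0: c→n (+11), pos 1: a→j (+9), pos 2: m→o (+2), pos 3: p→a (+11), pos 4: u→d (+9), pos 5: s→u (+2) — repeating every 3. A repeating key of period 3 is used — shifts +11, +9, +2 over and over.
For twelve: t+11=e, w+9=f, e+2=g, l+11=w, v+9=e, e+2=g.

efgweg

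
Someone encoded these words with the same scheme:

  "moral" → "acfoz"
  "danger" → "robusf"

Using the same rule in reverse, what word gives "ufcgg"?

gross

Compare letters: m→a is +14, o→c is +14, r→f is +14 — a constant shift. This is a Caesar cipher with shift 14.
Reversing it on ufcgg: u−14=g, f−14=r, c−14=o, g−14=s, g−14=s.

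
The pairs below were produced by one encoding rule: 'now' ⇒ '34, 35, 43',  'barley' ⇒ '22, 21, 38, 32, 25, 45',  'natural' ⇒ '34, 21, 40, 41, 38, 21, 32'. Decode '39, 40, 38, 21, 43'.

straw

n is letter #14 and maps to 34: an offset of 20. The number is (letter's place in the alphabet, a=1) + 20.
Undoing it on 39, 40, 38, 21, 43: 39→(39−20)÷1=19=s, 40→(40−20)÷1=20=t, 38→(38−20)÷1=18=r, 21→(21−20)÷1=1=a, 43→(43−20)÷1=23=w.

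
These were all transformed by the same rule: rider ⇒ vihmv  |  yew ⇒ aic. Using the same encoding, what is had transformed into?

Two steps: reverse the string, then apply a Caesar shift of +4.
Applying it to had: reverse → dah; then shift: d+4=h, a+4=e, h+4=l.

hel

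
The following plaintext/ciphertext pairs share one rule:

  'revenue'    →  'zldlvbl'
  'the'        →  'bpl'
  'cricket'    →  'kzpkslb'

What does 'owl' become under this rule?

The shift depends on letter class: consonant r→z is +8, but vowel e→l is +7. The rule splits by letter class: vowels +7, consonants +8.
Applying it to owl: o(vowel)+7=v, w(cons)+8=e, l(cons)+8=t.

vet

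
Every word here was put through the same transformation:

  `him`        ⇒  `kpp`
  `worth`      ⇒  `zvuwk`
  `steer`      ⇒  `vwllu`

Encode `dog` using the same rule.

gvj

The shift depends on letter class: consonant h→k is +3, but vowel i→p is +7. The rule splits by letter class: vowels +7, consonants +3.
On dog: d(cons)+3=g, o(vowel)+7=v, g(cons)+3=j.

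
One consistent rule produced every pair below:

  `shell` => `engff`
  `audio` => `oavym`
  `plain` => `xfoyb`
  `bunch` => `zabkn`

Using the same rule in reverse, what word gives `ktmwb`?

s(18)→e(4) and h(7)→n(13) fit y≡11x+14 (mod 26); the inverse of 11 mod 26 is 19. Treating letters as 0–25, the rule is x ↦ 11x + 14 (mod 26).
Reversing it on ktmwb: k(10)→19·(10−14)≡2=c; t(19)→19·(19−14)≡17=r; m(12)→19·(12−14)≡14=o; w(22)→19·(22−14)≡22=w; b(1)→19·(1−14)≡13=n (all mod 26).

crown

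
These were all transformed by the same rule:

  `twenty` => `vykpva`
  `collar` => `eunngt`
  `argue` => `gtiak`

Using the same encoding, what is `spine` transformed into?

uropk

The shift depends on letter class: consonant t→v is +2, but vowel e→k is +6. Vowels shift forward by 6 and consonants shift forward by 2.
On spine: s(cons)+2=u, p(cons)+2=r, i(vowel)+6=o, n(cons)+2=p, e(vowel)+6=k.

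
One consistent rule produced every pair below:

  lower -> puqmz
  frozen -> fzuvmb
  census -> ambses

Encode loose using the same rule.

puusm

l(11)→p(15) and o(14)→u(20) fit y≡19x+14 (mod 26); the inverse of 19 mod 26 is 11. Each letter's alphabet position (a=0..z=25) is mapped through 19·x+14 mod 26 — an affine cipher.
On loose: l(11)→19·11+14≡15=p; o(14)→19·14+14≡20=u; o(14)→19·14+14≡20=u; s(18)→19·18+14≡18=s; e(4)→19·4+14≡12=m (all mod 26).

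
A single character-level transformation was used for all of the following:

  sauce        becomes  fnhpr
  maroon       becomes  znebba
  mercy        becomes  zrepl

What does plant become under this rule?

cynag

Compare letters: s→f is +13, a→n is +13, u→h is +13 — a constant shift. Every letter moves 13 places later in the alphabet, wrapping around z→a.
Applying it to plant: p+13=c, l+13=y, a+13=n, n+13=a, t+13=g.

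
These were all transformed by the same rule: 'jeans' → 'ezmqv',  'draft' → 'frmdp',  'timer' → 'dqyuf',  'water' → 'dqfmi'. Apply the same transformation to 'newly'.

The output letters match the input read backwards, each shifted +12: jeans reversed is snaej. Two steps: reverse the string, then apply a Caesar shift of +12.
On newly: reverse → ylwen; then shift: y+12=k, l+12=x, w+12=i, e+12=q, n+12=z.

kxiqz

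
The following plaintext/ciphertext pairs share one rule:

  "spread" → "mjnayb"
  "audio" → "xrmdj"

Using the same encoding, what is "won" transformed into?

wxf

The word is reversed, then every letter is shifted forward by 9.
For won: reverse → now; then shift: n+9=w, o+9=x, w+9=f.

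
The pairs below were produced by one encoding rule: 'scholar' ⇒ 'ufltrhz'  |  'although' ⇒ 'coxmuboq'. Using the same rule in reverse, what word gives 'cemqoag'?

ability

In scholar: s→u is +2, c→f is +3, h→l is +4, o→t is +5 — the shift increases by 1 each position. Each letter shifts forward by (position + 2), i.e. 2, 3, 4, … — the shift grows by one for each successive letter.
Reversing it on cemqoag: c−2=a, e−3=b, m−4=i, q−5=l, o−6=i, a−7=t, g−8=y.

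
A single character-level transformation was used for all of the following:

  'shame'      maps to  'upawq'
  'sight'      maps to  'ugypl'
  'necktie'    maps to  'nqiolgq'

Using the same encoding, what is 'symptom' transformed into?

uswvlew

s(18)→u(20) and h(7)→p(15) fit y≡17x+0 (mod 26); the inverse of 17 mod 26 is 23. Each letter's alphabet position (a=0..z=25) is mapped through 17·x+0 mod 26 — an affine cipher.
For symptom: s(18)→17·18+0≡20=u; y(24)→17·24+0≡18=s; m(12)→17·12+0≡22=w; p(15)→17·15+0≡21=v; t(19)→17·19+0≡11=l; o(14)→17·14+0≡4=e; m(12)→17·12+0≡22=w (all mod 26).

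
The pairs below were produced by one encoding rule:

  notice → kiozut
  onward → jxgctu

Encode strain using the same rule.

The output letters match the input read backwards, each shifted +6: notice reversed is eciton. Read the word backwards and shift each letter +6.
On strain: reverse → niarts; then shift: n+6=t, i+6=o, a+6=g, r+6=x, t+6=z, s+6=y.

togxzy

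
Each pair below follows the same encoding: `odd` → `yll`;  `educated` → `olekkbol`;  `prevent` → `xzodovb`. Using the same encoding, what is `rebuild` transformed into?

The shift depends on letter class: consonant d→l is +8, but vowel o→y is +10. Vowels shift forward by 10 and consonants shift forward by 8.
Applying it to rebuild: r(cons)+8=z, e(vowel)+10=o, b(cons)+8=j, u(vowel)+10=e, i(vowel)+10=s, l(cons)+8=t, d(cons)+8=l.

zojestl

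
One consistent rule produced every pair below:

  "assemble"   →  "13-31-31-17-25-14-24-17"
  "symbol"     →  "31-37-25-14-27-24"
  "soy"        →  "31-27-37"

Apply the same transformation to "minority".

25-21-26-27-30-21-32-37

a is letter #1 and maps to 13: an offset of 12. The number is (letter's place in the alphabet, a=1) + 12.
Applying it to minority: m=13→25, i=9→21, n=14→26, o=15→27, r=18→30, i=9→21, t=20→32, y=25→37.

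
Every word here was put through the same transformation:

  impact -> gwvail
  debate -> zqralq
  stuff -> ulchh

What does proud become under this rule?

i(8)→g(6) and m(12)→w(22) fit y≡17x+0 (mod 26); the inverse of 17 mod 26 is 23. This is an affine cipher: with a=0,…,z=25, each position x becomes (17x+0) mod 26.
Applying it to proud: p(15)→17·15+0≡21=v; r(17)→17·17+0≡3=d; o(14)→17·14+0≡4=e; u(20)→17·20+0≡2=c; d(3)→17·3+0≡25=z (all mod 26).

vdecz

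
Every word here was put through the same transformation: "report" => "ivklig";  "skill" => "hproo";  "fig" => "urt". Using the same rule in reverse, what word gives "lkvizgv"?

Each pair mirrors across the alphabet (r↔i, e↔v, p↔k): positions sum to 25. Letters are reflected about the middle of the alphabet (position → 25−position): Atbash.
Undoing it on lkvizgv: l↔o, k↔p, v↔e, i↔r, z↔a, g↔t, v↔e.

operate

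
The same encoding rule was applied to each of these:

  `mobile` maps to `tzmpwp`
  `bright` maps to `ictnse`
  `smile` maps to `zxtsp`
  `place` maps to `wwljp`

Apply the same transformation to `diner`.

ktylc

Shifts by position in mobile: pos 0: m→t (+7), pos 1: o→z (+11), pos 2: b→m (+11), pos 3: i→p (+7), pos 4: l→w (+11), pos 5: e→p (+11) — repeating every 3. It's a Vigenère-style cipher with numeric key [7,11,11]: position i shifts by key[i mod 3].
Applying it to diner: d+7=k, i+11=t, n+11=y, e+7=l, r+11=c.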